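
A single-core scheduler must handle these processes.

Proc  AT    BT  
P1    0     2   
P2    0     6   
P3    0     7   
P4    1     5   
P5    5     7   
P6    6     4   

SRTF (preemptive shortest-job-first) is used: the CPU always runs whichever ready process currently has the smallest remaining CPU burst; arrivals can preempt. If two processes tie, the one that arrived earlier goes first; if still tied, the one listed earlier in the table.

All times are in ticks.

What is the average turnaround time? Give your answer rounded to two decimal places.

13.33

Gantt: | P1 0-2 | P4 2-7 | P6 7-11 | P2 11-17 | P3 17-24 | P5 24-31 |
Completion: P1=2  P2=17  P3=24  P4=7  P5=31  P6=11
Turnaround times: P1=2, P2=17, P3=24, P4=6, P5=26, P6=5
Average turnaround = (2+17+24+6+26+5) / 6 = 80/6 = 13.33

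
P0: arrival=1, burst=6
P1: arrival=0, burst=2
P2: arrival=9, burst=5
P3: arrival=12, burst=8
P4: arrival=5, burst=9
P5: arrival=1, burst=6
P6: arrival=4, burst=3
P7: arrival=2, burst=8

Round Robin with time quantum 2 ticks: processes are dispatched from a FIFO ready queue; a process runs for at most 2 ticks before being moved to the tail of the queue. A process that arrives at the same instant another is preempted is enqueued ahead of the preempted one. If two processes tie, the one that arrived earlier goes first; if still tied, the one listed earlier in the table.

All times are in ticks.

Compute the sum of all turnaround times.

Timeline: | P1 0-2 | P0 2-4 | P5 4-6 | P7 6-8 | P6 8-10 | P0 10-12 | P4 12-14 | P5 14-16 | P7 16-18 | P2 18-20 | P6 20-21 | P3 21-23 | P0 23-25 | P4 25-27 | P5 27-29 | P7 29-31 | P2 31-33 | P3 33-35 | P4 35-37 | P7 37-39 | P2 39-40 | P3 40-42 | P4 42-44 | P3 44-46 | P4 46-47 |
Completion: P0=25  P1=2  P2=40  P3=46  P4=47  P5=29  P6=21  P7=39
Turnaround = completion − arrival: P0=24, P1=2, P2=31, P3=34, P4=42, P5=28, P6=17, P7=37
Total turnaround = 24 + 2 + 31 + 34 + 42 + 28 + 17 + 37 = 215

215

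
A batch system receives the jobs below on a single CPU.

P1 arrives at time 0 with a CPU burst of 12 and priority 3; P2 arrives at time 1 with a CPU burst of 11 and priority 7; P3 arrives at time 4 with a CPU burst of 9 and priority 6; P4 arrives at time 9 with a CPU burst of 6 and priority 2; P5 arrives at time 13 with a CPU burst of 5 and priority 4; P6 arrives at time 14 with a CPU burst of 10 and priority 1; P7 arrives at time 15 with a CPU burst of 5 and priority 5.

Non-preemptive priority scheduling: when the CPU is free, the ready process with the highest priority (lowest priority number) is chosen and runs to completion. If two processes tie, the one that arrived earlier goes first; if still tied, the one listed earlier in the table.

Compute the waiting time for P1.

0

Gantt: | P1 0-12 | P4 12-18 | P6 18-28 | P5 28-33 | P7 33-38 | P3 38-47 | P2 47-58 |
Completion: P1=12  P2=58  P3=47  P4=18  P5=33  P6=28  P7=38
Turnaround (C−A): P1=12  P2=57  P3=43  P4=9  P5=20  P6=14  P7=23
Waiting(P1) = turnaround − burst = 12 − 12 = 0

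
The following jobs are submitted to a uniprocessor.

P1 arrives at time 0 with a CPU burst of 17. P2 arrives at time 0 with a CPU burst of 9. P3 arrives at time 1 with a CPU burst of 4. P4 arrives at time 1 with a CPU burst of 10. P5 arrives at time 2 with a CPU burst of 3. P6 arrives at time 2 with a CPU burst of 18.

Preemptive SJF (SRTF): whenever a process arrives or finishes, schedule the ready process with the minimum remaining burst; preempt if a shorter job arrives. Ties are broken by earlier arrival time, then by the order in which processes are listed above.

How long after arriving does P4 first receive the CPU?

Gantt: | P2 0-1 | P3 1-5 | P5 5-8 | P2 8-16 | P4 16-26 | P1 26-43 | P6 43-61 |
Completion: P1=43  P2=16  P3=5  P4=26  P5=8  P6=61
Turnaround (C−A): P1=43  P2=16  P3=4  P4=25  P5=6  P6=59
Response(P4) = first start − arrival = 16 − 1 = 15

15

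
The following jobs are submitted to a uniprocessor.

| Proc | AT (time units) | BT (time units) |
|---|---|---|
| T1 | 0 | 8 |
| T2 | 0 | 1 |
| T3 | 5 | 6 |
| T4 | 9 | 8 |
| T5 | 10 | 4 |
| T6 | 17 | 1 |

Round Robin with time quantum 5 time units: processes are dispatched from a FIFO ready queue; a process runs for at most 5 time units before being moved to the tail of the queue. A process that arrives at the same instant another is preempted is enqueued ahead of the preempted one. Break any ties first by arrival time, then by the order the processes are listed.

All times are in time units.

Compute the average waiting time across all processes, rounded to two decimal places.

Timeline: | T1 0-5 | T2 5-6 | T3 6-11 | T1 11-14 | T4 14-19 | T5 19-23 | T3 23-24 | T6 24-25 | T4 25-28 |
Completion: T1=14  T2=6  T3=24  T4=28  T5=23  T6=25
Turnaround (C−A): T1=14  T2=6  T3=19  T4=19  T5=13  T6=8
Waiting times: T1=6, T2=5, T3=13, T4=11, T5=9, T6=7
Average waiting = (6+5+13+11+9+7) / 6 = 51/6 = 8.50

8.50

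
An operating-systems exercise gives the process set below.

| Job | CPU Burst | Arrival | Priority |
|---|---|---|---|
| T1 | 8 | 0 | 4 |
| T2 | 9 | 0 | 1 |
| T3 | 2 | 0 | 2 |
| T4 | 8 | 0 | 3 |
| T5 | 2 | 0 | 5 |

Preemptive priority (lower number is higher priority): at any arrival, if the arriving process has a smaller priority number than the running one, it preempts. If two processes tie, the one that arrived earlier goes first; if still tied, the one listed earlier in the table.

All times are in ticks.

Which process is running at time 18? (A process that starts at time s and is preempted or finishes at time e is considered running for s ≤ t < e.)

Gantt: | T2 0-9 | T3 9-11 | T4 11-19 | T1 19-27 | T5 27-29 |
Completion: T1=27  T2=9  T3=11  T4=19  T5=29
Turnaround (C−A): T1=27  T2=9  T3=11  T4=19  T5=29

T4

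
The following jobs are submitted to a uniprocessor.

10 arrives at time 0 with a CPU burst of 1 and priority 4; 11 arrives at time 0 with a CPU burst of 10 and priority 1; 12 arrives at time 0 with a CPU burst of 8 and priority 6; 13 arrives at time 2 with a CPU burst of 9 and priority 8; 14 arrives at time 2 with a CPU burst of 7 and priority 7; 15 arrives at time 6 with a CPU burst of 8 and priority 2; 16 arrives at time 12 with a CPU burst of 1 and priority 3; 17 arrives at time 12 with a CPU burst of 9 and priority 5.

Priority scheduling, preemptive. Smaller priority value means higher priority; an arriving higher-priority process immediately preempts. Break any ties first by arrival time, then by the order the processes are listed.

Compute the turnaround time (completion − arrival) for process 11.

Schedule: | 11 0-10 | 15 10-18 | 16 18-19 | 10 19-20 | 17 20-29 | 12 29-37 | 14 37-44 | 13 44-53 |
Completion: 10=20  11=10  12=37  13=53  14=44  15=18  16=19  17=29
Turnaround (C−A): 10=20  11=10  12=37  13=51  14=42  15=12  16=7  17=17
Turnaround(11) = completion − arrival = 10 − 0 = 10

10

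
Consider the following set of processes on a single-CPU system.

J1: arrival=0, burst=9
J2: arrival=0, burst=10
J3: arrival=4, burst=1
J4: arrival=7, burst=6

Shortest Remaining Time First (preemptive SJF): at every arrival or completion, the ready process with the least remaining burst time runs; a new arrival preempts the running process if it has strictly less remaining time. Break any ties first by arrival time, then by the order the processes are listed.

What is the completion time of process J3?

Gantt: | J1 0-4 | J3 4-5 | J1 5-10 | J4 10-16 | J2 16-26 |
Completion: J1=10  J2=26  J3=5  J4=16
Turnaround (C−A): J1=10  J2=26  J3=1  J4=9

5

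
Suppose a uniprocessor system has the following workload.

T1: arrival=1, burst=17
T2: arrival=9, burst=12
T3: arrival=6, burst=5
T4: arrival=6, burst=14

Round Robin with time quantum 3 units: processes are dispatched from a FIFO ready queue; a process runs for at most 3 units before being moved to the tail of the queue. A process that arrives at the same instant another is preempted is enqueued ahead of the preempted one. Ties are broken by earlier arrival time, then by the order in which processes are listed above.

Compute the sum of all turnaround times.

Timeline: | idle 0-1 | T1 1-7 | T3 7-10 | T4 10-13 | T1 13-16 | T2 16-19 | T3 19-21 | T4 21-24 | T1 24-27 | T2 27-30 | T4 30-33 | T1 33-36 | T2 36-39 | T4 39-42 | T1 42-44 | T2 44-47 | T4 47-49 |
Completion: T1=44  T2=47  T3=21  T4=49
Turnaround = completion − arrival: T1=43, T2=38, T3=15, T4=43
Total turnaround = 43 + 38 + 15 + 43 = 139

139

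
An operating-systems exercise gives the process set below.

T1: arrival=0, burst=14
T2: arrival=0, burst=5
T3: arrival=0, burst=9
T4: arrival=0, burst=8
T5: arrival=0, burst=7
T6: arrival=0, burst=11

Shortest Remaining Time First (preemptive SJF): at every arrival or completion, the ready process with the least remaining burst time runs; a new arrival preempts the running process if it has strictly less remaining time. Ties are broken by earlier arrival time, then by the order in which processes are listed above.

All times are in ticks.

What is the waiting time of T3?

20

Gantt: | T2 0-5 | T5 5-12 | T4 12-20 | T3 20-29 | T6 29-40 | T1 40-54 |
Completion: T1=54  T2=5  T3=29  T4=20  T5=12  T6=40
Turnaround (C−A): T1=54  T2=5  T3=29  T4=20  T5=12  T6=40
Waiting(T3) = turnaround − burst = 29 − 9 = 20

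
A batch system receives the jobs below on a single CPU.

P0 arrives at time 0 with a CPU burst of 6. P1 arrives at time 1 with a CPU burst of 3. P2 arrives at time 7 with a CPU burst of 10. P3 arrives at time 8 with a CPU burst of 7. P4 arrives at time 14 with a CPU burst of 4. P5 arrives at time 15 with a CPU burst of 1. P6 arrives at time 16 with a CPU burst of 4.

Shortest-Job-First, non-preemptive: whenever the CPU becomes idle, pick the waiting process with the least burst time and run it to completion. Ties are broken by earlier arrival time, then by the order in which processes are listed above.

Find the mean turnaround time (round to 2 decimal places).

Timeline: | P0 0-6 | P1 6-9 | P3 9-16 | P5 16-17 | P4 17-21 | P6 21-25 | P2 25-35 |
Completion: P0=6  P1=9  P2=35  P3=16  P4=21  P5=17  P6=25
Turnaround (C−A): P0=6  P1=8  P2=28  P3=8  P4=7  P5=2  P6=9
Turnaround times: P0=6, P1=8, P2=28, P3=8, P4=7, P5=2, P6=9
Average turnaround = (6+8+28+8+7+2+9) / 7 = 68/7 = 9.71

9.71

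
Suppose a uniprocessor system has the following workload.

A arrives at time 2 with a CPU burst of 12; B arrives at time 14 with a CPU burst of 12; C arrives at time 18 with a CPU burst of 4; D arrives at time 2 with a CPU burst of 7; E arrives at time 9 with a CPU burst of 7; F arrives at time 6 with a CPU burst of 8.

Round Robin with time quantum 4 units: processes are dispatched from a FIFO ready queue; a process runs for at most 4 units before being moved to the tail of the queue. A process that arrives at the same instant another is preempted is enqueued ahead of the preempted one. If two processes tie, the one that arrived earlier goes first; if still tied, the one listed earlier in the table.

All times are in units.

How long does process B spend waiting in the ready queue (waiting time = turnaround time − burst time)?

Gantt: | idle 0-2 | A 2-6 | D 6-10 | F 10-14 | A 14-18 | E 18-22 | D 22-25 | B 25-29 | F 29-33 | C 33-37 | A 37-41 | E 41-44 | B 44-52 |
Completion: A=41  B=52  C=37  D=25  E=44  F=33
Turnaround (C−A): A=39  B=38  C=19  D=23  E=35  F=27
Waiting(B) = turnaround − burst = 38 − 12 = 26

26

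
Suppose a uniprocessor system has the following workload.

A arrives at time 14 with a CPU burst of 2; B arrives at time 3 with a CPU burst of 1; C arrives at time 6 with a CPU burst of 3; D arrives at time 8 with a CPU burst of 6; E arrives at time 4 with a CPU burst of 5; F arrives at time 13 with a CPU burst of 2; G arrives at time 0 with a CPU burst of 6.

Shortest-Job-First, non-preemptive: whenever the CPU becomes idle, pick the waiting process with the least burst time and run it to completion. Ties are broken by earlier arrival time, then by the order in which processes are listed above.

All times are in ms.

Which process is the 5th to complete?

F

Gantt: | G 0-6 | B 6-7 | C 7-10 | E 10-15 | F 15-17 | A 17-19 | D 19-25 |
Completion: A=19  B=7  C=10  D=25  E=15  F=17  G=6
Finish order: G → B → C → E → F → A → D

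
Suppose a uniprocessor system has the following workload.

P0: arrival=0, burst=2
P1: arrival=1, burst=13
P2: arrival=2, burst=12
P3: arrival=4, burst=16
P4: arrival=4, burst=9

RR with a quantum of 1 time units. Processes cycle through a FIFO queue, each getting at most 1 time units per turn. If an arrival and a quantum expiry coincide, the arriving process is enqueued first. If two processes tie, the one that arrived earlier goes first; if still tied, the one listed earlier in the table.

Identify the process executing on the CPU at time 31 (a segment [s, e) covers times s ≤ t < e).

P2

Gantt: | P0 0-1 | P1 1-2 | P0 2-3 | P2 3-4 | P1 4-5 | P3 5-6 | P4 6-7 | P2 7-8 | P1 8-9 | P3 9-10 | P4 10-11 | P2 11-12 | P1 12-13 | P3 13-14 | P4 14-15 | P2 15-16 | P1 16-17 | P3 17-18 | P4 18-19 | P2 19-20 | P1 20-21 | P3 21-22 | P4 22-23 | P2 23-24 | P1 24-25 | P3 25-26 | P4 26-27 | P2 27-28 | P1 28-29 | P3 29-30 | P4 30-31 | P2 31-32 | P1 32-33 | P3 33-34 | P4 34-35 | P2 35-36 | P1 36-37 | P3 37-38 | P4 38-39 | P2 39-40 | P1 40-41 | P3 41-42 | P2 42-43 | P1 43-44 | P3 44-45 | P2 45-46 | P1 46-47 | P3 47-52 |
Completion: P0=3  P1=47  P2=46  P3=52  P4=39
Turnaround (C−A): P0=3  P1=46  P2=44  P3=48  P4=35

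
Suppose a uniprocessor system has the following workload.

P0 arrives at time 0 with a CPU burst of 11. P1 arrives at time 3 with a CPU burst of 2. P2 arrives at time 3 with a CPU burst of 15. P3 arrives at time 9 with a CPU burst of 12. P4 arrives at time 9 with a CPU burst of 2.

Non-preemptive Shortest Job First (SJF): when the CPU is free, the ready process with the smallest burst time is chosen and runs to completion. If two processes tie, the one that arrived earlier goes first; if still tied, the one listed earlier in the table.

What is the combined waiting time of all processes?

Timeline: | P0 0-11 | P1 11-13 | P4 13-15 | P3 15-27 | P2 27-42 |
Completion: P0=11  P1=13  P2=42  P3=27  P4=15
Turnaround (C−A): P0=11  P1=10  P2=39  P3=18  P4=6
Waiting = turnaround − burst: P0=0, P1=8, P2=24, P3=6, P4=4
Total waiting = 0 + 8 + 24 + 6 + 4 = 42

42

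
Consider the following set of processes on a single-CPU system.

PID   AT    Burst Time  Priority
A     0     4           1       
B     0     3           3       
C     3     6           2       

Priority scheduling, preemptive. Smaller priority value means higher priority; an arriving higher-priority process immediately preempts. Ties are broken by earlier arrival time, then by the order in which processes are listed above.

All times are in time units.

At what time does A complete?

4

Schedule: | A 0-4 | C 4-10 | B 10-13 |
Completion: A=4  B=13  C=10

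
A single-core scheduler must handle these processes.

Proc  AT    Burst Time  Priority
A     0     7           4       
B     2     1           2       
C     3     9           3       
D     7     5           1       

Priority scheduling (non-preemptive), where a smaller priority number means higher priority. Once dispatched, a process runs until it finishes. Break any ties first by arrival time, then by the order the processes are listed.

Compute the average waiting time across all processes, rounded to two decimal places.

5.00

Timeline: | A 0-7 | D 7-12 | B 12-13 | C 13-22 |
Completion: A=7  B=13  C=22  D=12
Waiting times: A=0, B=10, C=10, D=0
Average waiting = (0+10+10+0) / 4 = 20/4 = 5.00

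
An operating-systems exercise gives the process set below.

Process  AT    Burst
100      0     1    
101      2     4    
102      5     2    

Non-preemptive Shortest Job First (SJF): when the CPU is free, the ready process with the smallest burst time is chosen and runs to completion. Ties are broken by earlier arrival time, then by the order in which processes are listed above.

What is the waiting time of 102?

1

Timeline: | 100 0-1 | idle 1-2 | 101 2-6 | 102 6-8 |
Completion: 100=1  101=6  102=8
Waiting(102) = turnaround − burst = 3 − 2 = 1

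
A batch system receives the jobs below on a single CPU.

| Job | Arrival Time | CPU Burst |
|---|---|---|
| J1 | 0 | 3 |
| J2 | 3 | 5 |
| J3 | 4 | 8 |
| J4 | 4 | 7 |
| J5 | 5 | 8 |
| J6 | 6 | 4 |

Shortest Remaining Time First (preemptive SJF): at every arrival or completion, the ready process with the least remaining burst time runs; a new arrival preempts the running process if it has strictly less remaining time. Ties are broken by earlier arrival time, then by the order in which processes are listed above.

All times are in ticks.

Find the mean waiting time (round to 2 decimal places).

Schedule: | J1 0-3 | J2 3-8 | J6 8-12 | J4 12-19 | J3 19-27 | J5 27-35 |
Completion: J1=3  J2=8  J3=27  J4=19  J5=35  J6=12
Waiting times: J1=0, J2=0, J3=15, J4=8, J5=22, J6=2
Average waiting = (0+0+15+8+22+2) / 6 = 47/6 = 7.83

7.83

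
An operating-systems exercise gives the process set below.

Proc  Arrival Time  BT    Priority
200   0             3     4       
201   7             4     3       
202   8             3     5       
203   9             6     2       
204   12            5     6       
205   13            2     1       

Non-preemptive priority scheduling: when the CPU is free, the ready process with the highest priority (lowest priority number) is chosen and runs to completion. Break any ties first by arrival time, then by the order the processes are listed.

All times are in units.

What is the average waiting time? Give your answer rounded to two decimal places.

Schedule: | 200 0-3 | idle 3-7 | 201 7-11 | 203 11-17 | 205 17-19 | 202 19-22 | 204 22-27 |
Completion: 200=3  201=11  202=22  203=17  204=27  205=19
Waiting times: 200=0, 201=0, 202=11, 203=2, 204=10, 205=4
Average waiting = (0+0+11+2+10+4) / 6 = 27/6 = 4.50

4.50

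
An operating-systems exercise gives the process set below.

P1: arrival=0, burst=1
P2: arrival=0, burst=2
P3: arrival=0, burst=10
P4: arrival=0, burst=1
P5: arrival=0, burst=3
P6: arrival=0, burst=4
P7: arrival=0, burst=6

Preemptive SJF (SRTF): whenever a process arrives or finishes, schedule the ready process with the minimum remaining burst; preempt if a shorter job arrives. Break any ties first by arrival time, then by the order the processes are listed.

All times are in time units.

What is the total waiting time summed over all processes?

42

Gantt: | P1 0-1 | P4 1-2 | P2 2-4 | P5 4-7 | P6 7-11 | P7 11-17 | P3 17-27 |
Completion: P1=1  P2=4  P3=27  P4=2  P5=7  P6=11  P7=17
Turnaround (C−A): P1=1  P2=4  P3=27  P4=2  P5=7  P6=11  P7=17
Waiting = turnaround − burst: P1=0, P2=2, P3=17, P4=1, P5=4, P6=7, P7=11
Total waiting = 0 + 2 + 17 + 1 + 4 + 7 + 11 = 42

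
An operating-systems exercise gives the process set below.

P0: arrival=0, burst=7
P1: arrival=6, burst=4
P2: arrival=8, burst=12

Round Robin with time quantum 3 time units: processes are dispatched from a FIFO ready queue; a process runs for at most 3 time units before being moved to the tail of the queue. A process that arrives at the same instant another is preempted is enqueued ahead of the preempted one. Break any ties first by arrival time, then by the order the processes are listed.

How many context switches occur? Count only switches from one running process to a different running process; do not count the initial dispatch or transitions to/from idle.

Schedule: | P0 0-6 | P1 6-9 | P0 9-10 | P2 10-13 | P1 13-14 | P2 14-23 |
Completion: P0=10  P1=14  P2=23
Turnaround (C−A): P0=10  P1=8  P2=15

5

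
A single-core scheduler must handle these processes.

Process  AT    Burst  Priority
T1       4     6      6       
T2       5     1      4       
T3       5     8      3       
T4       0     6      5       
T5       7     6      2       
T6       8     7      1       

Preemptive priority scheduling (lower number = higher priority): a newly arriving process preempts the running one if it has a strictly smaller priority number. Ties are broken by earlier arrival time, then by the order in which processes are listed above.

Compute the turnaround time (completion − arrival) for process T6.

Schedule: | T4 0-5 | T3 5-7 | T5 7-8 | T6 8-15 | T5 15-20 | T3 20-26 | T2 26-27 | T4 27-28 | T1 28-34 |
Completion: T1=34  T2=27  T3=26  T4=28  T5=20  T6=15
Turnaround (C−A): T1=30  T2=22  T3=21  T4=28  T5=13  T6=7
Turnaround(T6) = completion − arrival = 15 − 8 = 7

7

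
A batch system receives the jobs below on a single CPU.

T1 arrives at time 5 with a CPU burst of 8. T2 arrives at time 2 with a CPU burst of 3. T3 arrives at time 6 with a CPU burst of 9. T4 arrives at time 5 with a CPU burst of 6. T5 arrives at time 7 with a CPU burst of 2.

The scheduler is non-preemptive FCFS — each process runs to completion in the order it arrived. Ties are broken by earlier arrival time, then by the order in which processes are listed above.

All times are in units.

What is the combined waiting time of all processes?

42

Gantt: | idle 0-2 | T2 2-5 | T1 5-13 | T4 13-19 | T3 19-28 | T5 28-30 |
Completion: T1=13  T2=5  T3=28  T4=19  T5=30
Turnaround (C−A): T1=8  T2=3  T3=22  T4=14  T5=23
Waiting = turnaround − burst: T1=0, T2=0, T3=13, T4=8, T5=21
Total waiting = 0 + 0 + 13 + 8 + 21 = 42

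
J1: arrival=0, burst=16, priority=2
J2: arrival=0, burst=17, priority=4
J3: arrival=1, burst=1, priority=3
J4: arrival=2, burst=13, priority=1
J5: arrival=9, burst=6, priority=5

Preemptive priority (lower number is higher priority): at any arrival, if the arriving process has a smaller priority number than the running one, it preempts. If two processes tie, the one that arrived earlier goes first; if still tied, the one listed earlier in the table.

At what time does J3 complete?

Timeline: | J1 0-2 | J4 2-15 | J1 15-29 | J3 29-30 | J2 30-47 | J5 47-53 |
Completion: J1=29  J2=47  J3=30  J4=15  J5=53
Turnaround (C−A): J1=29  J2=47  J3=29  J4=13  J5=44

30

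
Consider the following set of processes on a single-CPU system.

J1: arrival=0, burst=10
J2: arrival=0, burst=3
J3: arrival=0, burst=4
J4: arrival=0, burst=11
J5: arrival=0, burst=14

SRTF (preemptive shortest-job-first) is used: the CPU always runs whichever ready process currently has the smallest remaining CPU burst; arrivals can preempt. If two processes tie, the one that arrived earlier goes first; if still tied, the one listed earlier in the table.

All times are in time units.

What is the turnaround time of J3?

7

Gantt: | J2 0-3 | J3 3-7 | J1 7-17 | J4 17-28 | J5 28-42 |
Completion: J1=17  J2=3  J3=7  J4=28  J5=42
Turnaround (C−A): J1=17  J2=3  J3=7  J4=28  J5=42
Turnaround(J3) = completion − arrival = 7 − 0 = 7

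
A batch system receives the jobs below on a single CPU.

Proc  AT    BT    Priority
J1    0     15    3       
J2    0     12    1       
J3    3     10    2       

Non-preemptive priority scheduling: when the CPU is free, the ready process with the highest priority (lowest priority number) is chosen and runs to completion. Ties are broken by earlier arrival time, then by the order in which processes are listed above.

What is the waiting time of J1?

22

Timeline: | J2 0-12 | J3 12-22 | J1 22-37 |
Completion: J1=37  J2=12  J3=22
Waiting(J1) = turnaround − burst = 37 − 15 = 22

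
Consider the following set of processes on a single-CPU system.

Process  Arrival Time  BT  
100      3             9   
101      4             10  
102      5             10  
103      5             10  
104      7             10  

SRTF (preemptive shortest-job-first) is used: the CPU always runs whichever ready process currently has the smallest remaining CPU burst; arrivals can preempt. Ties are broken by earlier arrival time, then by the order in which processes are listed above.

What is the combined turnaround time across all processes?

Schedule: | idle 0-3 | 100 3-12 | 101 12-22 | 102 22-32 | 103 32-42 | 104 42-52 |
Completion: 100=12  101=22  102=32  103=42  104=52
Turnaround = completion − arrival: 100=9, 101=18, 102=27, 103=37, 104=45
Total turnaround = 9 + 18 + 27 + 37 + 45 = 136

136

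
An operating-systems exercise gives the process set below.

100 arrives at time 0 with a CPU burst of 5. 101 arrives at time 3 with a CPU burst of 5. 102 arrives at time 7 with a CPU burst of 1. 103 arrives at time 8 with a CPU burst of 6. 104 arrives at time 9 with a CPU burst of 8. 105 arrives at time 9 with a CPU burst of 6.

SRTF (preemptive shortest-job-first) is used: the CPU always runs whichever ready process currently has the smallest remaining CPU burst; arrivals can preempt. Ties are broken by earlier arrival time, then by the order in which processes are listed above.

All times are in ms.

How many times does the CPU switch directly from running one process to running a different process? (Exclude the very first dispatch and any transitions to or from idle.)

6

Schedule: | 100 0-5 | 101 5-7 | 102 7-8 | 101 8-11 | 103 11-17 | 105 17-23 | 104 23-31 |
Completion: 100=5  101=11  102=8  103=17  104=31  105=23
Turnaround (C−A): 100=5  101=8  102=1  103=9  104=22  105=14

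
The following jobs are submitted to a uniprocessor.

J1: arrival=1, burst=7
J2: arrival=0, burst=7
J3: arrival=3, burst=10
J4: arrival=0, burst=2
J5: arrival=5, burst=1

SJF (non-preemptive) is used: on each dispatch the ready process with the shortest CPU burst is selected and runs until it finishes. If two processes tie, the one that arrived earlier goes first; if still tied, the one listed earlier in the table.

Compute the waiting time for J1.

9

Schedule: | J4 0-2 | J2 2-9 | J5 9-10 | J1 10-17 | J3 17-27 |
Completion: J1=17  J2=9  J3=27  J4=2  J5=10
Turnaround (C−A): J1=16  J2=9  J3=24  J4=2  J5=5
Waiting(J1) = turnaround − burst = 16 − 7 = 9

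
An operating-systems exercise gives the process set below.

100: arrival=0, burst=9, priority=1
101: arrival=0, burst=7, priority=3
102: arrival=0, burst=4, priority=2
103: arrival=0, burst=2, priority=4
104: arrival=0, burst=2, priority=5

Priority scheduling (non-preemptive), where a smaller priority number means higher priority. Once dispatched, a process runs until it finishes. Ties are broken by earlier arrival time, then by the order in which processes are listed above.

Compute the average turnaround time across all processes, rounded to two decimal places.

17.60

Gantt: | 100 0-9 | 102 9-13 | 101 13-20 | 103 20-22 | 104 22-24 |
Completion: 100=9  101=20  102=13  103=22  104=24
Turnaround (C−A): 100=9  101=20  102=13  103=22  104=24
Turnaround times: 100=9, 101=20, 102=13, 103=22, 104=24
Average turnaround = (9+20+13+22+24) / 5 = 88/5 = 17.60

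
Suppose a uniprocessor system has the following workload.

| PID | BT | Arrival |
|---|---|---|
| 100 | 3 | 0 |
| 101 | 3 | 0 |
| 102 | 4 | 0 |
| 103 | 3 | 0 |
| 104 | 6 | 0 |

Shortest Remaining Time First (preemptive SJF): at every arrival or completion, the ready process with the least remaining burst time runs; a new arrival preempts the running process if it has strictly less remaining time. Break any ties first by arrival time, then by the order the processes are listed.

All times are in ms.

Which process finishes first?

100

Timeline: | 100 0-3 | 101 3-6 | 103 6-9 | 102 9-13 | 104 13-19 |
Completion: 100=3  101=6  102=13  103=9  104=19
Turnaround (C−A): 100=3  101=6  102=13  103=9  104=19
Finish order: 100 → 101 → 103 → 102 → 104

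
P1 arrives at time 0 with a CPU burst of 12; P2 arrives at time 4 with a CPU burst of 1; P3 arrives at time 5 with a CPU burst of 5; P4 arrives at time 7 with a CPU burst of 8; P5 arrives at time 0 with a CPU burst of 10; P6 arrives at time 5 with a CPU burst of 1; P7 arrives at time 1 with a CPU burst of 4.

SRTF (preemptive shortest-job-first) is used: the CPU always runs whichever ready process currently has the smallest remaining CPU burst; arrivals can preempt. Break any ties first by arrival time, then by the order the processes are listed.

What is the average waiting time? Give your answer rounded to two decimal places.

Schedule: | P5 0-1 | P7 1-5 | P2 5-6 | P6 6-7 | P3 7-12 | P4 12-20 | P5 20-29 | P1 29-41 |
Completion: P1=41  P2=6  P3=12  P4=20  P5=29  P6=7  P7=5
Turnaround (C−A): P1=41  P2=2  P3=7  P4=13  P5=29  P6=2  P7=4
Waiting times: P1=29, P2=1, P3=2, P4=5, P5=19, P6=1, P7=0
Average waiting = (29+1+2+5+19+1+0) / 7 = 57/7 = 8.14

8.14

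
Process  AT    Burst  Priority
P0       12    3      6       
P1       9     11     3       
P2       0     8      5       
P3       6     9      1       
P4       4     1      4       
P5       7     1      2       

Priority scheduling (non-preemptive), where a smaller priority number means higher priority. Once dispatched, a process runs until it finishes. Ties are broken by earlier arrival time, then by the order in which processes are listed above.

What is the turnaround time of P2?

Timeline: | P2 0-8 | P3 8-17 | P5 17-18 | P1 18-29 | P4 29-30 | P0 30-33 |
Completion: P0=33  P1=29  P2=8  P3=17  P4=30  P5=18
Turnaround (C−A): P0=21  P1=20  P2=8  P3=11  P4=26  P5=11
Turnaround(P2) = completion − arrival = 8 − 0 = 8

8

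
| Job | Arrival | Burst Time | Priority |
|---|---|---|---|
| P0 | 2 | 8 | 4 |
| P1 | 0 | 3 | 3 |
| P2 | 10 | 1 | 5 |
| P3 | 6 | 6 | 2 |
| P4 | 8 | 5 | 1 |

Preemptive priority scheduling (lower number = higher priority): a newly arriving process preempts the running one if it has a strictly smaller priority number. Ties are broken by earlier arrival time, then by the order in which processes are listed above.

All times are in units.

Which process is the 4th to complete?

Gantt: | P1 0-3 | P0 3-6 | P3 6-8 | P4 8-13 | P3 13-17 | P0 17-22 | P2 22-23 |
Completion: P0=22  P1=3  P2=23  P3=17  P4=13
Finish order: P1 → P4 → P3 → P0 → P2

P0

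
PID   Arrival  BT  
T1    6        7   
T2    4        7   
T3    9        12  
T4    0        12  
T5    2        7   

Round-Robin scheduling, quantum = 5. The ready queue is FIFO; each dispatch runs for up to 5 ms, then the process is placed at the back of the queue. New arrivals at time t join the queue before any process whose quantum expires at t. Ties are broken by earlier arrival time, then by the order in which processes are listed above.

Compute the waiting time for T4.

24

Schedule: | T4 0-5 | T5 5-10 | T2 10-15 | T4 15-20 | T1 20-25 | T3 25-30 | T5 30-32 | T2 32-34 | T4 34-36 | T1 36-38 | T3 38-45 |
Completion: T1=38  T2=34  T3=45  T4=36  T5=32
Turnaround (C−A): T1=32  T2=30  T3=36  T4=36  T5=30
Waiting(T4) = turnaround − burst = 36 − 12 = 24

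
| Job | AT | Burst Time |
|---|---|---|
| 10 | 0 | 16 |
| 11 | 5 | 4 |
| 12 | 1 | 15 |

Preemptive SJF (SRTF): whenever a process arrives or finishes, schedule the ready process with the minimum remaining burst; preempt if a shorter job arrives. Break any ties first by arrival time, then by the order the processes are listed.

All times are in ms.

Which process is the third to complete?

12

Gantt: | 10 0-5 | 11 5-9 | 10 9-20 | 12 20-35 |
Completion: 10=20  11=9  12=35
Finish order: 11 → 10 → 12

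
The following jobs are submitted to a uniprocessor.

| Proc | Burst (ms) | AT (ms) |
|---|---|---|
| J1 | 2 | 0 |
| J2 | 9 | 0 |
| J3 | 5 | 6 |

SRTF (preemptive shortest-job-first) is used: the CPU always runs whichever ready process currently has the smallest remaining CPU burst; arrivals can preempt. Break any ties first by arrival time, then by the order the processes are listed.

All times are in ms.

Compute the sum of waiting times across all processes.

7

Schedule: | J1 0-2 | J2 2-11 | J3 11-16 |
Completion: J1=2  J2=11  J3=16
Waiting = turnaround − burst: J1=0, J2=2, J3=5
Total waiting = 0 + 2 + 5 = 7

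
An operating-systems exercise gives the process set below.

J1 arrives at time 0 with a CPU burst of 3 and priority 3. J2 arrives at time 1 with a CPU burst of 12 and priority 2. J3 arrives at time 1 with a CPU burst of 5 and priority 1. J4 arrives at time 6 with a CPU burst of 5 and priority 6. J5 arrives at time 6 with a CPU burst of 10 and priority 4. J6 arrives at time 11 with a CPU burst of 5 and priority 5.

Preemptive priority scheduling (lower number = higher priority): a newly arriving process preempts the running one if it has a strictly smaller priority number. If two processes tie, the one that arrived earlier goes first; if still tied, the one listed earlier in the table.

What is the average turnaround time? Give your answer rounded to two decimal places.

20.67

Schedule: | J1 0-1 | J3 1-6 | J2 6-18 | J1 18-20 | J5 20-30 | J6 30-35 | J4 35-40 |
Completion: J1=20  J2=18  J3=6  J4=40  J5=30  J6=35
Turnaround times: J1=20, J2=17, J3=5, J4=34, J5=24, J6=24
Average turnaround = (20+17+5+34+24+24) / 6 = 124/6 = 20.67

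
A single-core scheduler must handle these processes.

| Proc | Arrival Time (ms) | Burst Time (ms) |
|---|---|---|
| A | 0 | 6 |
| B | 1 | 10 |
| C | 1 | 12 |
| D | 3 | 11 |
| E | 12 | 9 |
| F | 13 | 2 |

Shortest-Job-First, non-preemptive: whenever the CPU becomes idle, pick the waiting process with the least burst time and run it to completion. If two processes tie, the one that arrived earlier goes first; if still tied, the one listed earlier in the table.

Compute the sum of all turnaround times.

125

Gantt: | A 0-6 | B 6-16 | F 16-18 | E 18-27 | D 27-38 | C 38-50 |
Completion: A=6  B=16  C=50  D=38  E=27  F=18
Turnaround = completion − arrival: A=6, B=15, C=49, D=35, E=15, F=5
Total turnaround = 6 + 15 + 49 + 35 + 15 + 5 = 125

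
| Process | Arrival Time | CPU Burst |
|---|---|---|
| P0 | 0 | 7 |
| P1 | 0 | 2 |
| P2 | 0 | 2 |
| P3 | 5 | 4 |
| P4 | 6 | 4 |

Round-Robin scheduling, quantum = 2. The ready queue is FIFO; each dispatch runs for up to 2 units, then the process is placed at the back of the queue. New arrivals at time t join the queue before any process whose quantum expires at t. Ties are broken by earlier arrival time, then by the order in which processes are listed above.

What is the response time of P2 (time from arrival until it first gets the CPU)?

Timeline: | P0 0-2 | P1 2-4 | P2 4-6 | P0 6-8 | P3 8-10 | P4 10-12 | P0 12-14 | P3 14-16 | P4 16-18 | P0 18-19 |
Completion: P0=19  P1=4  P2=6  P3=16  P4=18
Turnaround (C−A): P0=19  P1=4  P2=6  P3=11  P4=12
Response(P2) = first start − arrival = 4 − 0 = 4

4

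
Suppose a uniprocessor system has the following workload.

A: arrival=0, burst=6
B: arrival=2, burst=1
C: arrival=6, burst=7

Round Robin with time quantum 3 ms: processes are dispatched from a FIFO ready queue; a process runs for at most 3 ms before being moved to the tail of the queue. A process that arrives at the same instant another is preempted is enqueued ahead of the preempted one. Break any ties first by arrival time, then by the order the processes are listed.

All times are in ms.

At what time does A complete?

Gantt: | A 0-3 | B 3-4 | A 4-7 | C 7-14 |
Completion: A=7  B=4  C=14
Turnaround (C−A): A=7  B=2  C=8

7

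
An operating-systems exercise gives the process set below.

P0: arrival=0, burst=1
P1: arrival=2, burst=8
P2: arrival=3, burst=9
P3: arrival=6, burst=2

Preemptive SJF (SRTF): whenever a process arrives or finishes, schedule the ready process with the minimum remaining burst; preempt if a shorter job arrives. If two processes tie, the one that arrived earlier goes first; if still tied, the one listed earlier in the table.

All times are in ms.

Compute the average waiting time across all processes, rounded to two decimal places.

2.75

Timeline: | P0 0-1 | idle 1-2 | P1 2-6 | P3 6-8 | P1 8-12 | P2 12-21 |
Completion: P0=1  P1=12  P2=21  P3=8
Turnaround (C−A): P0=1  P1=10  P2=18  P3=2
Waiting times: P0=0, P1=2, P2=9, P3=0
Average waiting = (0+2+9+0) / 4 = 11/4 = 2.75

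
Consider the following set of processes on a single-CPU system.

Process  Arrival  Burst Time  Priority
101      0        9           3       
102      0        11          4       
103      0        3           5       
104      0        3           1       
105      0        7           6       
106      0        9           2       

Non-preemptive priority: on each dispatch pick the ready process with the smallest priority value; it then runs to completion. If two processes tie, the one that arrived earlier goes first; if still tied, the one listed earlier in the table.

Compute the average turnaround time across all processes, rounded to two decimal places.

24.17

Timeline: | 104 0-3 | 106 3-12 | 101 12-21 | 102 21-32 | 103 32-35 | 105 35-42 |
Completion: 101=21  102=32  103=35  104=3  105=42  106=12
Turnaround times: 101=21, 102=32, 103=35, 104=3, 105=42, 106=12
Average turnaround = (21+32+35+3+42+12) / 6 = 145/6 = 24.17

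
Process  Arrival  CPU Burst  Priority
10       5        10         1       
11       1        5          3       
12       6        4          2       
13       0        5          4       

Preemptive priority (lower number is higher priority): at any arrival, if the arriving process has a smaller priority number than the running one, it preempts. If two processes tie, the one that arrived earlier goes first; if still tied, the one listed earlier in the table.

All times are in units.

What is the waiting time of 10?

0

Gantt: | 13 0-1 | 11 1-5 | 10 5-15 | 12 15-19 | 11 19-20 | 13 20-24 |
Completion: 10=15  11=20  12=19  13=24
Turnaround (C−A): 10=10  11=19  12=13  13=24
Waiting(10) = turnaround − burst = 10 − 10 = 0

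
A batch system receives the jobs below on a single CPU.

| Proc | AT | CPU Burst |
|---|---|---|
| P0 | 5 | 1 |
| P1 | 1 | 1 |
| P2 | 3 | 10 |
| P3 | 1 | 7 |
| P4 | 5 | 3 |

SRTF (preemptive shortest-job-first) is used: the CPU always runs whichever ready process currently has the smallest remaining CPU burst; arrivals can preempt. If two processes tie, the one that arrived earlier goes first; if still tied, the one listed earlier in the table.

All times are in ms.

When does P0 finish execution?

Timeline: | idle 0-1 | P1 1-2 | P3 2-5 | P0 5-6 | P4 6-9 | P3 9-13 | P2 13-23 |
Completion: P0=6  P1=2  P2=23  P3=13  P4=9
Turnaround (C−A): P0=1  P1=1  P2=20  P3=12  P4=4

6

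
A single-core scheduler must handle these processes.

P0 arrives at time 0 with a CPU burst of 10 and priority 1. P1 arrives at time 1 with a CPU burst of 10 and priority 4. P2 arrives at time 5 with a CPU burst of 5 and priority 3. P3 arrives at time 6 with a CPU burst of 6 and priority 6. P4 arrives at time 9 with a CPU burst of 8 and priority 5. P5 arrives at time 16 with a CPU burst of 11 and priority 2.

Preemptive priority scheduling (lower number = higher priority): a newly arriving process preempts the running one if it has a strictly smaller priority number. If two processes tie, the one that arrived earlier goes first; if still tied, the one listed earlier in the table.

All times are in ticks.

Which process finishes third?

Gantt: | P0 0-10 | P2 10-15 | P1 15-16 | P5 16-27 | P1 27-36 | P4 36-44 | P3 44-50 |
Completion: P0=10  P1=36  P2=15  P3=50  P4=44  P5=27
Turnaround (C−A): P0=10  P1=35  P2=10  P3=44  P4=35  P5=11
Finish order: P0 → P2 → P5 → P1 → P4 → P3

P5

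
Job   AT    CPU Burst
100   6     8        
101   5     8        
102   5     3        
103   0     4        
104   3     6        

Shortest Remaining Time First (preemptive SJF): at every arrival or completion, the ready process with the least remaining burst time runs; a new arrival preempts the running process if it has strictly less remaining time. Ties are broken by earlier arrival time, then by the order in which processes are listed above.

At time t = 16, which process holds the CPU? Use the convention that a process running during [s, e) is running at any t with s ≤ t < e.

Timeline: | 103 0-4 | 104 4-5 | 102 5-8 | 104 8-13 | 101 13-21 | 100 21-29 |
Completion: 100=29  101=21  102=8  103=4  104=13
Turnaround (C−A): 100=23  101=16  102=3  103=4  104=10

101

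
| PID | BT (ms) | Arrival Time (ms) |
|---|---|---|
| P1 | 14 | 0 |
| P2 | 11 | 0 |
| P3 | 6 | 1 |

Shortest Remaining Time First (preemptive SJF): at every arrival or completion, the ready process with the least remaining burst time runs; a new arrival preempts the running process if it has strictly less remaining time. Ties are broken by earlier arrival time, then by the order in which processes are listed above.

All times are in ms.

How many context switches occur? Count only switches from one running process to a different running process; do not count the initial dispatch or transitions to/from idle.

3

Gantt: | P2 0-1 | P3 1-7 | P2 7-17 | P1 17-31 |
Completion: P1=31  P2=17  P3=7
Turnaround (C−A): P1=31  P2=17  P3=6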